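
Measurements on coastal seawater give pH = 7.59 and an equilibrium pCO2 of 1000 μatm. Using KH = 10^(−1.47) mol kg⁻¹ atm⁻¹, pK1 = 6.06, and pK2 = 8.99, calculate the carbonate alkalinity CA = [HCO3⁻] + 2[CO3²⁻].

CA = 1.24 mmol/kg

[CO2*] = KH · pCO2 = 10^(−1.47) × 1000×10^-6 = 3.388×10^-5 mol/kg
α₀ = 1/(1 + K1/[H⁺] + K1K2/[H⁺]²) = 1/(1 + 10^+1.53 + 10^+0.13) = 0.02760
DIC = [CO2*]/α₀ = 3.388×10^-5 / 0.02760 = 1.228 mmol/kg
CA = (α₁ + 2α₂)·DIC = (0.9352 + 2×0.03723) × 1.228 = 1.24 mmol/kg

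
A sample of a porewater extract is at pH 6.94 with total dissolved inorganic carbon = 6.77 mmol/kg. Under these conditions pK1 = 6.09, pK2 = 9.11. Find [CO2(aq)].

α₀ = 1 / (1 + K1/[H⁺] + K1K2/[H⁺]²) = 1 / (1 + 10^+0.85 + 10^-1.32)
   = 1 / (1 + 7.0795 + 0.047863) = 1/8.1273 = 0.1230
[CO2*] = α₀ × DIC = 0.1230 × 6.77 = 0.833 mmol/kg

[CO2*] = 0.833 mmol/kg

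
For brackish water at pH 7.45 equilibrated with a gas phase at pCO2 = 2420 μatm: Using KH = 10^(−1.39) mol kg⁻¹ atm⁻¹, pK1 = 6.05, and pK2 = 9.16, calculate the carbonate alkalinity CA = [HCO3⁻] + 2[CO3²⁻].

[CO2*] = KH · pCO2 = 10^(−1.39) × 2420×10^-6 = 9.859×10^-5 mol/kg
α₀ = 1/(1 + K1/[H⁺] + K1K2/[H⁺]²) = 1/(1 + 10^+1.40 + 10^-0.31) = 0.03758
DIC = [CO2*]/α₀ = 9.859×10^-5 / 0.03758 = 2.623 mmol/kg
CA = (α₁ + 2α₂)·DIC = (0.9440 + 2×0.01841) × 2.623 = 2.57 mmol/kg

CA = 2.57 mmol/kg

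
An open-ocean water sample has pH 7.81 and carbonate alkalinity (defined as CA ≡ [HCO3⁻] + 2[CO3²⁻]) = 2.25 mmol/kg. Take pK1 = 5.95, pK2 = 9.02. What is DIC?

DIC = 2.15 mmol/kg

CA = [HCO3⁻] + 2[CO3²⁻] = (α₁ + 2α₂)·DIC
At pH 7.81: [H⁺]/K1 = 10^-1.86 = 0.013804, K2/[H⁺] = 10^-1.21 = 0.061660
α₁ = 1/(1 + 0.013804 + 0.061660) = 1/1.0755 = 0.9298; α₂ = α₁·K2/[H⁺] = 0.05733
α₁ + 2α₂ = 1.0445
DIC = CA / (α₁ + 2α₂) = 2.25 / 1.0445 = 2.15 mmol/kg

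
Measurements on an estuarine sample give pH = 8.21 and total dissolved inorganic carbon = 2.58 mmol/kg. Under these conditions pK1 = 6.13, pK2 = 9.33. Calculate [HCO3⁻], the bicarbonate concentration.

[HCO3⁻] = 2.38 mmol/kg

α₁ = 1 / (1 + [H⁺]/K1 + K2/[H⁺]) = 1 / (1 + 10^-2.08 + 10^-1.12)
   = 1 / (1 + 0.0083176 + 0.075858) = 1/1.0842 = 0.9224
[HCO3⁻] = α₁ × DIC = 0.9224 × 2.58 = 2.38 mmol/kg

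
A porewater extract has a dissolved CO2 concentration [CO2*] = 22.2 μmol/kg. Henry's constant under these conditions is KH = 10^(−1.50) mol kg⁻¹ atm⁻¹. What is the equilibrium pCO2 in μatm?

pCO2 = 702 μatm

KH = 10^(−1.50) = 3.162×10^-2 mol kg⁻¹ atm⁻¹
pCO2 = [CO2*]/KH = 22.2×10^-6 / 3.162×10^-2 = 7.02×10^-4 atm = 702 μatm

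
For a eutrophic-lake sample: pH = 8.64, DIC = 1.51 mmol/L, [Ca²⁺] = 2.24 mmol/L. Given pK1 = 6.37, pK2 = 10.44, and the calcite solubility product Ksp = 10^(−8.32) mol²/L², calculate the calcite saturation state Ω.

α₂ = 1 / (1 + [H⁺]/K2 + [H⁺]²/(K1K2)) = 1 / (1 + 10^+1.80 + 10^-0.47)
   = 1 / (1 + 63.096 + 0.33884) = 1/64.435 = 0.01552
[CO3²⁻] = α₂ × DIC = 0.01552 × 1.51 = 0.02343 mmol/L
Ksp = 10^(−8.32) = 4.786×10^-9
Ω = [Ca²⁺][CO3²⁻]/Ksp = (2.24×10^-3)(2.343×10^-5) / 4.786×10^-9 = 11.0

Ω = 11.0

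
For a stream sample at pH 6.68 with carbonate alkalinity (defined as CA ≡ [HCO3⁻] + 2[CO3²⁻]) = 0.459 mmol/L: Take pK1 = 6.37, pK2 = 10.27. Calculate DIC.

CA = [HCO3⁻] + 2[CO3²⁻] = (α₁ + 2α₂)·DIC
At pH 6.68: [H⁺]/K1 = 10^-0.31 = 0.48978, K2/[H⁺] = 10^-3.59 = 0.00025704
α₁ = 1/(1 + 0.48978 + 0.00025704) = 1/1.4900 = 0.6711; α₂ = α₁·K2/[H⁺] = 0.0001725
α₁ + 2α₂ = 0.6715
DIC = CA / (α₁ + 2α₂) = 0.459 / 0.6715 = 0.684 mmol/L

DIC = 0.684 mmol/L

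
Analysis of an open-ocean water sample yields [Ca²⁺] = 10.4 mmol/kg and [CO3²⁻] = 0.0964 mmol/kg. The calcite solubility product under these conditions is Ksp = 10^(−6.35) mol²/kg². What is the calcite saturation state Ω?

Ω = 2.24

Ksp = 10^(−6.35) = 4.467×10^-7
Ω = [Ca²⁺][CO3²⁻]/Ksp = (10.4×10^-3)(0.0964×10^-3) / 4.467×10^-7 = 2.24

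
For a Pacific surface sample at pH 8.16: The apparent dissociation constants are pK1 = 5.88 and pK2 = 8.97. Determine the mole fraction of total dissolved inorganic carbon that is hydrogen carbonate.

α₁ = 1 / (1 + [H⁺]/K1 + K2/[H⁺]) = 1 / (1 + 10^-2.28 + 10^-0.81)
   = 1 / (1 + 0.0052481 + 0.15488) = 1/1.1601 = 0.8620

α₁ = 0.862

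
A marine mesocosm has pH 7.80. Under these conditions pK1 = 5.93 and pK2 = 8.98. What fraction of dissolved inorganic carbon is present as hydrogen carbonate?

α₁ = 1 / (1 + [H⁺]/K1 + K2/[H⁺]) = 1 / (1 + 10^-1.87 + 10^-1.18)
   = 1 / (1 + 0.013490 + 0.066069) = 1/1.0796 = 0.9263

α₁ = 0.926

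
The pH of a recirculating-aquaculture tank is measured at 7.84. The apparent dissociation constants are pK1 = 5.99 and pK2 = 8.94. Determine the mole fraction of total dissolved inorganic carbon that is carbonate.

α₂ = 0.0726

α₂ = 1 / (1 + [H⁺]/K2 + [H⁺]²/(K1K2)) = 1 / (1 + 10^+1.10 + 10^-0.75)
   = 1 / (1 + 12.589 + 0.17783) = 1/13.767 = 0.07264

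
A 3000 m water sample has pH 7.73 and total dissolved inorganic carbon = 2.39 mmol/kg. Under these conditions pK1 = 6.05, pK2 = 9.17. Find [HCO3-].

[HCO3⁻] = 2.26 mmol/kg

α₁ = 1 / (1 + [H⁺]/K1 + K2/[H⁺]) = 1 / (1 + 10^-1.68 + 10^-1.44)
   = 1 / (1 + 0.020893 + 0.036308) = 1/1.0572 = 0.9459
[HCO3⁻] = α₁ × DIC = 0.9459 × 2.39 = 2.26 mmol/kg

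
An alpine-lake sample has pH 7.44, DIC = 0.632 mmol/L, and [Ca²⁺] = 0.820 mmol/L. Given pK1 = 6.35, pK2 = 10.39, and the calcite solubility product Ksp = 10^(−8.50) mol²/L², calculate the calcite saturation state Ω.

α₂ = 1 / (1 + [H⁺]/K2 + [H⁺]²/(K1K2)) = 1 / (1 + 10^+2.95 + 10^+1.86)
   = 1 / (1 + 891.25 + 72.444) = 1/964.69 = 0.001037
[CO3²⁻] = α₂ × DIC = 0.001037 × 0.632 = 0.0006551 mmol/L = 0.6551 μmol/L
Ksp = 10^(−8.50) = 3.162×10^-9
Ω = [Ca²⁺][CO3²⁻]/Ksp = (0.820×10^-3)(6.551×10^-7) / 3.162×10^-9 = 0.170

Ω = 0.170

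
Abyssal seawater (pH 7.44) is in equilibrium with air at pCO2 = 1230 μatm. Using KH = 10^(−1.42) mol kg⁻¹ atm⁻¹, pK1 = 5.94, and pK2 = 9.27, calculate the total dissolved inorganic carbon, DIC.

DIC = 1.55 mmol/kg

[CO2*] = KH · pCO2 = 10^(−1.42) × 1230×10^-6 = 4.676×10^-5 mol/kg
α₀ = 1/(1 + K1/[H⁺] + K1K2/[H⁺]²) = 1/(1 + 10^+1.50 + 10^-0.33) = 0.03022
DIC = [CO2*]/α₀ = 4.676×10^-5 / 0.03022 = 1.55 mmol/kg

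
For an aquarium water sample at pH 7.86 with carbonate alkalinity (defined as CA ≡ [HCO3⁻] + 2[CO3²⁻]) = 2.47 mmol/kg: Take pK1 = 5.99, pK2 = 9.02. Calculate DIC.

CA = [HCO3⁻] + 2[CO3²⁻] = (α₁ + 2α₂)·DIC
At pH 7.86: [H⁺]/K1 = 10^-1.87 = 0.013490, K2/[H⁺] = 10^-1.16 = 0.069183
α₁ = 1/(1 + 0.013490 + 0.069183) = 1/1.0827 = 0.9236; α₂ = α₁·K2/[H⁺] = 0.06390
α₁ + 2α₂ = 1.0514
DIC = CA / (α₁ + 2α₂) = 2.47 / 1.0514 = 2.35 mmol/kg

DIC = 2.35 mmol/kg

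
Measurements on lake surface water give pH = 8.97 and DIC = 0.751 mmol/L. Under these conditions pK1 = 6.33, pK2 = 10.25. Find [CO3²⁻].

[CO3²⁻] = 0.0374 mmol/L

α₂ = 1 / (1 + [H⁺]/K2 + [H⁺]²/(K1K2)) = 1 / (1 + 10^+1.28 + 10^-1.36)
   = 1 / (1 + 19.055 + 0.043652) = 1/20.098 = 0.04976
[CO3²⁻] = α₂ × DIC = 0.04976 × 0.751 = 0.0374 mmol/L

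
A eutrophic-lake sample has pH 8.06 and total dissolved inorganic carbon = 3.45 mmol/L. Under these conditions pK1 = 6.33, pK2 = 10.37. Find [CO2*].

α₀ = 1 / (1 + K1/[H⁺] + K1K2/[H⁺]²) = 1 / (1 + 10^+1.73 + 10^-0.58)
   = 1 / (1 + 53.703 + 0.26303) = 1/54.966 = 0.01819
[CO2*] = α₀ × DIC = 0.01819 × 3.45 = 0.0628 mmol/L

[CO2*] = 0.0628 mmol/L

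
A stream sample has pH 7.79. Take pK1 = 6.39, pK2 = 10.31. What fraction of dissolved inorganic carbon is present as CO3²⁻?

α₂ = 0.00290

α₂ = 1 / (1 + [H⁺]/K2 + [H⁺]²/(K1K2)) = 1 / (1 + 10^+2.52 + 10^+1.12)
   = 1 / (1 + 331.13 + 13.183) = 1/345.31 = 0.002896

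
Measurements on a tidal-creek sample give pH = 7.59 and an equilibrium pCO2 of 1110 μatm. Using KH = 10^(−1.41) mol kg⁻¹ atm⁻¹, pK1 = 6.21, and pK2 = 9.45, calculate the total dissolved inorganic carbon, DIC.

[CO2*] = KH · pCO2 = 10^(−1.41) × 1110×10^-6 = 4.318×10^-5 mol/kg
α₀ = 1/(1 + K1/[H⁺] + K1K2/[H⁺]²) = 1/(1 + 10^+1.38 + 10^-0.48) = 0.03950
DIC = [CO2*]/α₀ = 4.318×10^-5 / 0.03950 = 1.09 mmol/kg

DIC = 1.09 mmol/kg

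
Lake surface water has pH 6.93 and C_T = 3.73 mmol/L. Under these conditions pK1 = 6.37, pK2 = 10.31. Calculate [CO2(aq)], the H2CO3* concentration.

α₀ = 1 / (1 + K1/[H⁺] + K1K2/[H⁺]²) = 1 / (1 + 10^+0.56 + 10^-2.82)
   = 1 / (1 + 3.6308 + 0.0015136) = 1/4.6323 = 0.2159
[CO2*] = α₀ × DIC = 0.2159 × 3.73 = 0.805 mmol/L

[CO2*] = 0.805 mmol/L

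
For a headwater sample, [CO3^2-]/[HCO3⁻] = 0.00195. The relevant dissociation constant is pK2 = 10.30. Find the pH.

pH = 7.59

From K2 = [H⁺][CO3^2-]/[HCO3⁻]:  pH = pK2 + log₁₀([CO3^2-]/[HCO3⁻])
log₁₀(0.00195) = -2.710
pH = 10.30 + (-2.710) = 7.59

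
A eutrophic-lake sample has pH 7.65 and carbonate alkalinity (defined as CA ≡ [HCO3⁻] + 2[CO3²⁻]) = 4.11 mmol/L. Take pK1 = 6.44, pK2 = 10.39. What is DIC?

DIC = 4.36 mmol/L

CA = [HCO3⁻] + 2[CO3²⁻] = (α₁ + 2α₂)·DIC
At pH 7.65: [H⁺]/K1 = 10^-1.21 = 0.061660, K2/[H⁺] = 10^-2.74 = 0.0018197
α₁ = 1/(1 + 0.061660 + 0.0018197) = 1/1.0635 = 0.9403; α₂ = α₁·K2/[H⁺] = 0.001711
α₁ + 2α₂ = 0.9437
DIC = CA / (α₁ + 2α₂) = 4.11 / 0.9437 = 4.36 mmol/L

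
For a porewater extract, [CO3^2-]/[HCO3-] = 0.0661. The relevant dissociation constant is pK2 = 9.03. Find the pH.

pH = 7.85

From K2 = [H⁺][CO3^2-]/[HCO3-]:  pH = pK2 + log₁₀([CO3^2-]/[HCO3-])
log₁₀(0.0661) = -1.180
pH = 9.03 + (-1.180) = 7.85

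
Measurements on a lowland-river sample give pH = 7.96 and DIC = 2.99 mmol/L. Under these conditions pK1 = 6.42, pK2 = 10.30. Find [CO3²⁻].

[CO3²⁻] = 13.2 μmol/L

α₂ = 1 / (1 + [H⁺]/K2 + [H⁺]²/(K1K2)) = 1 / (1 + 10^+2.34 + 10^+0.80)
   = 1 / (1 + 218.78 + 6.3096) = 1/226.09 = 0.004423
[CO3²⁻] = α₂ × DIC = 0.004423 × 2.99 = 0.0132 mmol/L = 13.2 μmol/L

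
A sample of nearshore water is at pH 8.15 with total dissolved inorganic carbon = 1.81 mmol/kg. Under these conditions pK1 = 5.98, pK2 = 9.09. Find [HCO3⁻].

[HCO3⁻] = 1.61 mmol/kg

α₁ = 1 / (1 + [H⁺]/K1 + K2/[H⁺]) = 1 / (1 + 10^-2.17 + 10^-0.94)
   = 1 / (1 + 0.0067608 + 0.11482) = 1/1.1216 = 0.8916
[HCO3⁻] = α₁ × DIC = 0.8916 × 1.81 = 1.61 mmol/kg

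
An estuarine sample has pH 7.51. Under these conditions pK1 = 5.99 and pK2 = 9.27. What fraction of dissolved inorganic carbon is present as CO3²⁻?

α₂ = 1 / (1 + [H⁺]/K2 + [H⁺]²/(K1K2)) = 1 / (1 + 10^+1.76 + 10^+0.24)
   = 1 / (1 + 57.544 + 1.7378) = 1/60.282 = 0.01659

α₂ = 0.0166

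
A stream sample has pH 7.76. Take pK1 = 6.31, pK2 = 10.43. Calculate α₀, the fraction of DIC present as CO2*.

α₀ = 0.0342

α₀ = 1 / (1 + K1/[H⁺] + K1K2/[H⁺]²) = 1 / (1 + 10^+1.45 + 10^-1.22)
   = 1 / (1 + 28.184 + 0.060256) = 1/29.244 = 0.03419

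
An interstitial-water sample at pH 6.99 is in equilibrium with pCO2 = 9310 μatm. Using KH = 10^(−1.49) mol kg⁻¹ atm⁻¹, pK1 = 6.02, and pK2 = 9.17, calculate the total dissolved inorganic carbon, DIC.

[CO2*] = KH · pCO2 = 10^(−1.49) × 9310×10^-6 = 3.013×10^-4 mol/kg
α₀ = 1/(1 + K1/[H⁺] + K1K2/[H⁺]²) = 1/(1 + 10^+0.97 + 10^-1.21) = 0.09621
DIC = [CO2*]/α₀ = 3.013×10^-4 / 0.09621 = 3.13 mmol/kg

DIC = 3.13 mmol/kg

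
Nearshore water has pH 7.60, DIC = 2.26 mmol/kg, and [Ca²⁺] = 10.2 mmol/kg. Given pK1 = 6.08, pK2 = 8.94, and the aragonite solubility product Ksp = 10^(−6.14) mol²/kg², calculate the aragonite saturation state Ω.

Ω = 1.35

α₂ = 1 / (1 + [H⁺]/K2 + [H⁺]²/(K1K2)) = 1 / (1 + 10^+1.34 + 10^-0.18)
   = 1 / (1 + 21.878 + 0.66069) = 1/23.538 = 0.04248
[CO3²⁻] = α₂ × DIC = 0.04248 × 2.26 = 0.09601 mmol/kg
Ksp = 10^(−6.14) = 7.244×10^-7
Ω = [Ca²⁺][CO3²⁻]/Ksp = (10.2×10^-3)(9.601×10^-5) / 7.244×10^-7 = 1.35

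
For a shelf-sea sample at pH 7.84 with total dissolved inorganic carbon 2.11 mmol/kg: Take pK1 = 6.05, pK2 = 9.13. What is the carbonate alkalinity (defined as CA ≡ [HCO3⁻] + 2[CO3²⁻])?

CA = 2.18 mmol/kg

CA = [HCO3⁻] + 2[CO3²⁻] = (α₁ + 2α₂)·DIC
At pH 7.84: [H⁺]/K1 = 10^-1.79 = 0.016218, K2/[H⁺] = 10^-1.29 = 0.051286
α₁ = 1/(1 + 0.016218 + 0.051286) = 1/1.0675 = 0.9368; α₂ = α₁·K2/[H⁺] = 0.04804
α₁ + 2α₂ = 1.0329
CA = 1.0329 × 2.11 = 2.18 mmol/kg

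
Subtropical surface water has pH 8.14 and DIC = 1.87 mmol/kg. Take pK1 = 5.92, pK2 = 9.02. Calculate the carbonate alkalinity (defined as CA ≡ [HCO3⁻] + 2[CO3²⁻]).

CA = 2.08 mmol/kg

CA = [HCO3⁻] + 2[CO3²⁻] = (α₁ + 2α₂)·DIC
At pH 8.14: [H⁺]/K1 = 10^-2.22 = 0.0060256, K2/[H⁺] = 10^-0.88 = 0.13183
α₁ = 1/(1 + 0.0060256 + 0.13183) = 1/1.1379 = 0.8788; α₂ = α₁·K2/[H⁺] = 0.1159
α₁ + 2α₂ = 1.1106
CA = 1.1106 × 1.87 = 2.08 mmol/kg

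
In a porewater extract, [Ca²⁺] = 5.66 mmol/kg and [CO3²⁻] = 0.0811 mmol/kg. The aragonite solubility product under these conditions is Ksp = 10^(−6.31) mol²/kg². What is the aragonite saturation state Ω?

Ω = 0.937

Ksp = 10^(−6.31) = 4.898×10^-7
Ω = [Ca²⁺][CO3²⁻]/Ksp = (5.66×10^-3)(0.0811×10^-3) / 4.898×10^-7 = 0.937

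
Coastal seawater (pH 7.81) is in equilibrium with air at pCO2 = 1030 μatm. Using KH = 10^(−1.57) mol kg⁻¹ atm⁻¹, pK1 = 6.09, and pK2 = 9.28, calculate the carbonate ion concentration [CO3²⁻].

[CO2*] = KH · pCO2 = 10^(−1.57) × 1030×10^-6 = 2.772×10^-5 mol/kg
α₀ = 1/(1 + K1/[H⁺] + K1K2/[H⁺]²) = 1/(1 + 10^+1.72 + 10^+0.25) = 0.01810
DIC = [CO2*]/α₀ = 2.772×10^-5 / 0.01810 = 1.532 mmol/kg
[CO3²⁻] = α₂·DIC; α₂ = 0.03218, so [CO3²⁻] = 0.03218 × 1.532 = 0.0493 mmol/kg

[CO3²⁻] = 0.0493 mmol/kg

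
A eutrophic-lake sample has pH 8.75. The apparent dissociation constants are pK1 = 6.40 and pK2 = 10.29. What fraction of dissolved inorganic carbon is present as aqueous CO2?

α₀ = 0.00432

α₀ = 1 / (1 + K1/[H⁺] + K1K2/[H⁺]²) = 1 / (1 + 10^+2.35 + 10^+0.81)
   = 1 / (1 + 223.87 + 6.4565) = 1/231.33 = 0.004323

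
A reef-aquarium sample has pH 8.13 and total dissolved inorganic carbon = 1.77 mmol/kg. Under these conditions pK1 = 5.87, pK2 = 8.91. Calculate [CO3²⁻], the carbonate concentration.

α₂ = 1 / (1 + [H⁺]/K2 + [H⁺]²/(K1K2)) = 1 / (1 + 10^+0.78 + 10^-1.48)
   = 1 / (1 + 6.0256 + 0.033113) = 1/7.0587 = 0.1417
[CO3²⁻] = α₂ × DIC = 0.1417 × 1.77 = 0.251 mmol/kg

[CO3²⁻] = 0.251 mmol/kg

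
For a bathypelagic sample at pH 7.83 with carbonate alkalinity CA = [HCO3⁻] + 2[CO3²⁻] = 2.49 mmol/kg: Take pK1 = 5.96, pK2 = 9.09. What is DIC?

DIC = 2.40 mmol/kg

CA = [HCO3⁻] + 2[CO3²⁻] = (α₁ + 2α₂)·DIC
At pH 7.83: [H⁺]/K1 = 10^-1.87 = 0.013490, K2/[H⁺] = 10^-1.26 = 0.054954
α₁ = 1/(1 + 0.013490 + 0.054954) = 1/1.0684 = 0.9359; α₂ = α₁·K2/[H⁺] = 0.05143
α₁ + 2α₂ = 1.0388
DIC = CA / (α₁ + 2α₂) = 2.49 / 1.0388 = 2.40 mmol/kg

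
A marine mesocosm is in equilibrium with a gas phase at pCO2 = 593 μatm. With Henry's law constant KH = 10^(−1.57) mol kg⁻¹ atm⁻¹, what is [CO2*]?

KH = 10^(−1.57) = 2.692×10^-2 mol kg⁻¹ atm⁻¹
[CO2*] = KH · pCO2 = 2.692×10^-2 × 593×10^-6 atm = 1.60×10^-5 mol/kg

[CO2*] = 16.0 μmol/kg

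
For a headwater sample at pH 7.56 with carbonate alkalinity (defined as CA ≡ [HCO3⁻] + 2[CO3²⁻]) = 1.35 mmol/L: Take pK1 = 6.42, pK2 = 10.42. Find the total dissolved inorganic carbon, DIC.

DIC = 1.45 mmol/L

CA = [HCO3⁻] + 2[CO3²⁻] = (α₁ + 2α₂)·DIC
At pH 7.56: [H⁺]/K1 = 10^-1.14 = 0.072444, K2/[H⁺] = 10^-2.86 = 0.0013804
α₁ = 1/(1 + 0.072444 + 0.0013804) = 1/1.0738 = 0.9313; α₂ = α₁·K2/[H⁺] = 0.001285
α₁ + 2α₂ = 0.9338
DIC = CA / (α₁ + 2α₂) = 1.35 / 0.9338 = 1.45 mmol/L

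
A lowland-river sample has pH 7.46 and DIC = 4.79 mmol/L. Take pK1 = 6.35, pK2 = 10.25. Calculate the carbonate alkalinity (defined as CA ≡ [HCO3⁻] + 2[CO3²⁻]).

CA = [HCO3⁻] + 2[CO3²⁻] = (α₁ + 2α₂)·DIC
At pH 7.46: [H⁺]/K1 = 10^-1.11 = 0.077625, K2/[H⁺] = 10^-2.79 = 0.0016218
α₁ = 1/(1 + 0.077625 + 0.0016218) = 1/1.0792 = 0.9266; α₂ = α₁·K2/[H⁺] = 0.001503
α₁ + 2α₂ = 0.9296
CA = 0.9296 × 4.79 = 4.45 mmol/L

CA = 4.45 mmol/L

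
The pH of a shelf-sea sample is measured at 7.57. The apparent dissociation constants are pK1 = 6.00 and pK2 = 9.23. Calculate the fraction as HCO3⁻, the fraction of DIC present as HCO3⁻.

α₁ = 0.953

α₁ = 1 / (1 + [H⁺]/K1 + K2/[H⁺]) = 1 / (1 + 10^-1.57 + 10^-1.66)
   = 1 / (1 + 0.026915 + 0.021878) = 1/1.0488 = 0.9535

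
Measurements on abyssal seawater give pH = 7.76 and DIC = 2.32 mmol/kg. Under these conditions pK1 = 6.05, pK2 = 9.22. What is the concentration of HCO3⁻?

α₁ = 1 / (1 + [H⁺]/K1 + K2/[H⁺]) = 1 / (1 + 10^-1.71 + 10^-1.46)
   = 1 / (1 + 0.019498 + 0.034674) = 1/1.0542 = 0.9486
[HCO3⁻] = α₁ × DIC = 0.9486 × 2.32 = 2.20 mmol/kg

[HCO3⁻] = 2.20 mmol/kg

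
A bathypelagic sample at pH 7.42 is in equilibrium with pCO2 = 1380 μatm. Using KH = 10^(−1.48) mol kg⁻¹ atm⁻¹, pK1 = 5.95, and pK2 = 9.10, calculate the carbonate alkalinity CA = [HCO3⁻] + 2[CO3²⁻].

CA = 1.40 mmol/kg

[CO2*] = KH · pCO2 = 10^(−1.48) × 1380×10^-6 = 4.570×10^-5 mol/kg
α₀ = 1/(1 + K1/[H⁺] + K1K2/[H⁺]²) = 1/(1 + 10^+1.47 + 10^-0.21) = 0.03212
DIC = [CO2*]/α₀ = 4.570×10^-5 / 0.03212 = 1.422 mmol/kg
CA = (α₁ + 2α₂)·DIC = (0.9481 + 2×0.01981) × 1.422 = 1.40 mmol/kg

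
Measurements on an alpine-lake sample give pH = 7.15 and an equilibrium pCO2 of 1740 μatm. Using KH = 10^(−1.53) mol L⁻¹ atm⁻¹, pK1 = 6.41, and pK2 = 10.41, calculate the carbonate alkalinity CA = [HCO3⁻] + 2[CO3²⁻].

CA = 0.283 mmol/L

[CO2*] = KH · pCO2 = 10^(−1.53) × 1740×10^-6 = 5.135×10^-5 mol/L
α₀ = 1/(1 + K1/[H⁺] + K1K2/[H⁺]²) = 1/(1 + 10^+0.74 + 10^-2.52) = 0.1539
DIC = [CO2*]/α₀ = 5.135×10^-5 / 0.1539 = 0.3337 mmol/L
CA = (α₁ + 2α₂)·DIC = (0.8457 + 2×0.0004647) × 0.3337 = 0.283 mmol/L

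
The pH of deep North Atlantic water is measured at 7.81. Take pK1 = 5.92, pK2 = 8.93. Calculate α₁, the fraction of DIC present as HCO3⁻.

α₁ = 0.918

α₁ = 1 / (1 + [H⁺]/K1 + K2/[H⁺]) = 1 / (1 + 10^-1.89 + 10^-1.12)
   = 1 / (1 + 0.012882 + 0.075858) = 1/1.0887 = 0.9185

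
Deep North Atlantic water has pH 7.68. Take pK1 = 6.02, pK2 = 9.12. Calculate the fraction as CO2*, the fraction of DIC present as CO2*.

α₀ = 0.0207

α₀ = 1 / (1 + K1/[H⁺] + K1K2/[H⁺]²) = 1 / (1 + 10^+1.66 + 10^+0.22)
   = 1 / (1 + 45.709 + 1.6596) = 1/48.368 = 0.02067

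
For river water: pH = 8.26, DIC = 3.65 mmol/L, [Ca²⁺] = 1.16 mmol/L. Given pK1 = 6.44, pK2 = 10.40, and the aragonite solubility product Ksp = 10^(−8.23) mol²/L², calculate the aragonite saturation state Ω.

Ω = 5.09

α₂ = 1 / (1 + [H⁺]/K2 + [H⁺]²/(K1K2)) = 1 / (1 + 10^+2.14 + 10^+0.32)
   = 1 / (1 + 138.04 + 2.0893) = 1/141.13 = 0.007086
[CO3²⁻] = α₂ × DIC = 0.007086 × 3.65 = 0.02586 mmol/L
Ksp = 10^(−8.23) = 5.888×10^-9
Ω = [Ca²⁺][CO3²⁻]/Ksp = (1.16×10^-3)(2.586×10^-5) / 5.888×10^-9 = 5.09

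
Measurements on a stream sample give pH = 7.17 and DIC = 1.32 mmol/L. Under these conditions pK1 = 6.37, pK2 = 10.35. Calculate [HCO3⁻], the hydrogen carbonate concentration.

[HCO3⁻] = 1.14 mmol/L

α₁ = 1 / (1 + [H⁺]/K1 + K2/[H⁺]) = 1 / (1 + 10^-0.80 + 10^-3.18)
   = 1 / (1 + 0.15849 + 0.00066069) = 1/1.1592 = 0.8627
[HCO3⁻] = α₁ × DIC = 0.8627 × 1.32 = 1.14 mmol/L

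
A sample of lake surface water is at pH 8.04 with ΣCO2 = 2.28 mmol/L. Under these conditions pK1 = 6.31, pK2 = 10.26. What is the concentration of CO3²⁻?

α₂ = 1 / (1 + [H⁺]/K2 + [H⁺]²/(K1K2)) = 1 / (1 + 10^+2.22 + 10^+0.49)
   = 1 / (1 + 165.96 + 3.0903) = 1/170.05 = 0.005881
[CO3²⁻] = α₂ × DIC = 0.005881 × 2.28 = 0.0134 mmol/L = 13.4 μmol/L

[CO3²⁻] = 13.4 μmol/L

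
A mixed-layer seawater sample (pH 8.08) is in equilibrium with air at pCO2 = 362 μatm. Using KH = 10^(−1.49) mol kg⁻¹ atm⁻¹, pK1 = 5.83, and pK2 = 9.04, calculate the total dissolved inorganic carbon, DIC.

[CO2*] = KH · pCO2 = 10^(−1.49) × 362×10^-6 = 1.171×10^-5 mol/kg
α₀ = 1/(1 + K1/[H⁺] + K1K2/[H⁺]²) = 1/(1 + 10^+2.25 + 10^+1.29) = 0.005042
DIC = [CO2*]/α₀ = 1.171×10^-5 / 0.005042 = 2.32 mmol/kg

DIC = 2.32 mmol/kg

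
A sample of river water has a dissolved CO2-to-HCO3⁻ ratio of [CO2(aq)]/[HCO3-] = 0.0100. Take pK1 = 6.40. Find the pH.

pH = 8.40

From K1 = [H⁺][HCO3-]/[CO2(aq)]:  pH = pK1 − log₁₀([CO2(aq)]/[HCO3-])
log₁₀(0.0100) = -2.000
pH = 6.40 − (-2.000) = 8.40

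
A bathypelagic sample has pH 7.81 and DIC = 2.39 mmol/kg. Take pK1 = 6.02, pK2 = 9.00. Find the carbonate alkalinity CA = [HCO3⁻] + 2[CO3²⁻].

CA = [HCO3⁻] + 2[CO3²⁻] = (α₁ + 2α₂)·DIC
At pH 7.81: [H⁺]/K1 = 10^-1.79 = 0.016218, K2/[H⁺] = 10^-1.19 = 0.064565
α₁ = 1/(1 + 0.016218 + 0.064565) = 1/1.0808 = 0.9253; α₂ = α₁·K2/[H⁺] = 0.05974
α₁ + 2α₂ = 1.0447
CA = 1.0447 × 2.39 = 2.50 mmol/kg

CA = 2.50 mmol/kg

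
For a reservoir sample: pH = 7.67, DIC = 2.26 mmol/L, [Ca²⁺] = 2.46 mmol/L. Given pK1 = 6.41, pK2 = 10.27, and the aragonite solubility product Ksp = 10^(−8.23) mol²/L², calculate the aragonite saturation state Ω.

Ω = 2.24

α₂ = 1 / (1 + [H⁺]/K2 + [H⁺]²/(K1K2)) = 1 / (1 + 10^+2.60 + 10^+1.34)
   = 1 / (1 + 398.11 + 21.878) = 1/420.98 = 0.002375
[CO3²⁻] = α₂ × DIC = 0.002375 × 2.26 = 0.005368 mmol/L = 5.368 μmol/L
Ksp = 10^(−8.23) = 5.888×10^-9
Ω = [Ca²⁺][CO3²⁻]/Ksp = (2.46×10^-3)(5.368×10^-6) / 5.888×10^-9 = 2.24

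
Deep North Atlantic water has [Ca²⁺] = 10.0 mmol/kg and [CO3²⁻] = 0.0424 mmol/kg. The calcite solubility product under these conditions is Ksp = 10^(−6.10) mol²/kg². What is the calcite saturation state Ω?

Ω = 0.534

Ksp = 10^(−6.10) = 7.943×10^-7
Ω = [Ca²⁺][CO3²⁻]/Ksp = (10.0×10^-3)(0.0424×10^-3) / 7.943×10^-7 = 0.534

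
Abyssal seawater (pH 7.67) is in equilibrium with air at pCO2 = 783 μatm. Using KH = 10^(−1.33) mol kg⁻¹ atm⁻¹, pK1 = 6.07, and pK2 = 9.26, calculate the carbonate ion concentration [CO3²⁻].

[CO3²⁻] = 0.0375 mmol/kg

[CO2*] = KH · pCO2 = 10^(−1.33) × 783×10^-6 = 3.662×10^-5 mol/kg
α₀ = 1/(1 + K1/[H⁺] + K1K2/[H⁺]²) = 1/(1 + 10^+1.60 + 10^+0.01) = 0.02390
DIC = [CO2*]/α₀ = 3.662×10^-5 / 0.02390 = 1.532 mmol/kg
[CO3²⁻] = α₂·DIC; α₂ = 0.02446, so [CO3²⁻] = 0.02446 × 1.532 = 0.0375 mmol/kg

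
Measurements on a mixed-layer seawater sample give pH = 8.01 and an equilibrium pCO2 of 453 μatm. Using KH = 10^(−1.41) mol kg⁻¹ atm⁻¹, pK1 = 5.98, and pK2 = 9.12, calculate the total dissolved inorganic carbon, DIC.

DIC = 2.05 mmol/kg

[CO2*] = KH · pCO2 = 10^(−1.41) × 453×10^-6 = 1.762×10^-5 mol/kg
α₀ = 1/(1 + K1/[H⁺] + K1K2/[H⁺]²) = 1/(1 + 10^+2.03 + 10^+0.92) = 0.008586
DIC = [CO2*]/α₀ = 1.762×10^-5 / 0.008586 = 2.05 mmol/kg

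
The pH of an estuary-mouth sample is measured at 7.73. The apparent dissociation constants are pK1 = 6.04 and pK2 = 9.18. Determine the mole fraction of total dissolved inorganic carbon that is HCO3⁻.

α₁ = 0.947

α₁ = 1 / (1 + [H⁺]/K1 + K2/[H⁺]) = 1 / (1 + 10^-1.69 + 10^-1.45)
   = 1 / (1 + 0.020417 + 0.035481) = 1/1.0559 = 0.9471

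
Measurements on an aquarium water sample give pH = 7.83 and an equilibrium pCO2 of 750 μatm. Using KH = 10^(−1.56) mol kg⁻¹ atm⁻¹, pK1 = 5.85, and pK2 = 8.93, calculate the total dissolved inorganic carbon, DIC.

DIC = 2.15 mmol/kg

[CO2*] = KH · pCO2 = 10^(−1.56) × 750×10^-6 = 2.066×10^-5 mol/kg
α₀ = 1/(1 + K1/[H⁺] + K1K2/[H⁺]²) = 1/(1 + 10^+1.98 + 10^+0.88) = 0.009608
DIC = [CO2*]/α₀ = 2.066×10^-5 / 0.009608 = 2.15 mmol/kg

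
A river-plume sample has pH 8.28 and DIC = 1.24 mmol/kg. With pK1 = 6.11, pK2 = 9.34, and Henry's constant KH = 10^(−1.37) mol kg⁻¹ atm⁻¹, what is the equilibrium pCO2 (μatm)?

α₀ = 1 / (1 + K1/[H⁺] + K1K2/[H⁺]²) = 1 / (1 + 10^+2.17 + 10^+1.11)
   = 1 / (1 + 147.91 + 12.882) = 1/161.79 = 0.006181
[CO2*] = α₀ × DIC = 0.006181 × 1.24 = 0.007664 mmol/kg = 7.664 μmol/kg
pCO2 = [CO2*]/KH = 7.664×10^-6 / 4.266×10^-2 = 180 μatm

pCO2 = 180 μatm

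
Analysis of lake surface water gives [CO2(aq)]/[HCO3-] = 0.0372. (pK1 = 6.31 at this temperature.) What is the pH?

pH = 7.74

From K1 = [H⁺][HCO3-]/[CO2(aq)]:  pH = pK1 − log₁₀([CO2(aq)]/[HCO3-])
log₁₀(0.0372) = -1.429
pH = 6.31 − (-1.429) = 7.74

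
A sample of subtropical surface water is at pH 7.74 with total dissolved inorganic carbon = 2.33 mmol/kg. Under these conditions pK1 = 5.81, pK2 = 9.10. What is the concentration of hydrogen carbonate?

[HCO3⁻] = 2.21 mmol/kg

α₁ = 1 / (1 + [H⁺]/K1 + K2/[H⁺]) = 1 / (1 + 10^-1.93 + 10^-1.36)
   = 1 / (1 + 0.011749 + 0.043652) = 1/1.0554 = 0.9475
[HCO3⁻] = α₁ × DIC = 0.9475 × 2.33 = 2.21 mmol/kg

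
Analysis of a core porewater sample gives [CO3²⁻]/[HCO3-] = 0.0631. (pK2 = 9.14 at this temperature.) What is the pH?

pH = 7.94

From K2 = [H⁺][CO3²⁻]/[HCO3-]:  pH = pK2 + log₁₀([CO3²⁻]/[HCO3-])
log₁₀(0.0631) = -1.200
pH = 9.14 + (-1.200) = 7.94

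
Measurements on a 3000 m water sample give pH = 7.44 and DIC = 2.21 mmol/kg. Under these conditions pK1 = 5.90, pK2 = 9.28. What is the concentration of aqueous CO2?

[CO2*] = 0.0611 mmol/kg

α₀ = 1 / (1 + K1/[H⁺] + K1K2/[H⁺]²) = 1 / (1 + 10^+1.54 + 10^-0.30)
   = 1 / (1 + 34.674 + 0.50119) = 1/36.175 = 0.02764
[CO2*] = α₀ × DIC = 0.02764 × 2.21 = 0.0611 mmol/kg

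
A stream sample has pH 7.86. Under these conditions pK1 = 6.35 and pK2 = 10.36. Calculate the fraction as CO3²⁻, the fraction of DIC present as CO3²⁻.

α₂ = 0.00306

α₂ = 1 / (1 + [H⁺]/K2 + [H⁺]²/(K1K2)) = 1 / (1 + 10^+2.50 + 10^+0.99)
   = 1 / (1 + 316.23 + 9.7724) = 1/327.00 = 0.003058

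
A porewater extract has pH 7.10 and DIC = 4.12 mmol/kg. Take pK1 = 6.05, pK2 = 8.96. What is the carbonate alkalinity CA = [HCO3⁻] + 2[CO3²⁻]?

CA = 3.84 mmol/kg

CA = [HCO3⁻] + 2[CO3²⁻] = (α₁ + 2α₂)·DIC
At pH 7.10: [H⁺]/K1 = 10^-1.05 = 0.089125, K2/[H⁺] = 10^-1.86 = 0.013804
α₁ = 1/(1 + 0.089125 + 0.013804) = 1/1.1029 = 0.9067; α₂ = α₁·K2/[H⁺] = 0.01252
α₁ + 2α₂ = 0.9317
CA = 0.9317 × 4.12 = 3.84 mmol/kg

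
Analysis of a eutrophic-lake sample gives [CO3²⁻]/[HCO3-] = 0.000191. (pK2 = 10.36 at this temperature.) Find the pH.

From K2 = [H⁺][CO3²⁻]/[HCO3-]:  pH = pK2 + log₁₀([CO3²⁻]/[HCO3-])
log₁₀(0.000191) = -3.719
pH = 10.36 + (-3.719) = 6.64

pH = 6.64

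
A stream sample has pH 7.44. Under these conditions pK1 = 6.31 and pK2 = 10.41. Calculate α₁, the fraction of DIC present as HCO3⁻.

α₁ = 0.930

α₁ = 1 / (1 + [H⁺]/K1 + K2/[H⁺]) = 1 / (1 + 10^-1.13 + 10^-2.97)
   = 1 / (1 + 0.074131 + 0.0010715) = 1/1.0752 = 0.9301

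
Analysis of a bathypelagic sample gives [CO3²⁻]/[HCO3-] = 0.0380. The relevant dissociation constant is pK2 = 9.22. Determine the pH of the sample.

pH = 7.80

From K2 = [H⁺][CO3²⁻]/[HCO3-]:  pH = pK2 + log₁₀([CO3²⁻]/[HCO3-])
log₁₀(0.0380) = -1.420
pH = 9.22 + (-1.420) = 7.80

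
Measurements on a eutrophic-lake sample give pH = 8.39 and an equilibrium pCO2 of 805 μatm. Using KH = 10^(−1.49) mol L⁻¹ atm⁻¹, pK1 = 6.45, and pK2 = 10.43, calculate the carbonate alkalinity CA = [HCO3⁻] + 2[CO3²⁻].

[CO2*] = KH · pCO2 = 10^(−1.49) × 805×10^-6 = 2.605×10^-5 mol/L
α₀ = 1/(1 + K1/[H⁺] + K1K2/[H⁺]²) = 1/(1 + 10^+1.94 + 10^-0.10) = 0.01125
DIC = [CO2*]/α₀ = 2.605×10^-5 / 0.01125 = 2.316 mmol/L
CA = (α₁ + 2α₂)·DIC = (0.9798 + 2×0.008936) × 2.316 = 2.31 mmol/L

CA = 2.31 mmol/L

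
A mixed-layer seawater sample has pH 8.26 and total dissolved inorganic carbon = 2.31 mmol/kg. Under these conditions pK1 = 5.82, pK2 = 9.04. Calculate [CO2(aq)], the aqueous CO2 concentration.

[CO2*] = 7.17 μmol/kg

α₀ = 1 / (1 + K1/[H⁺] + K1K2/[H⁺]²) = 1 / (1 + 10^+2.44 + 10^+1.66)
   = 1 / (1 + 275.42 + 45.709) = 1/322.13 = 0.003104
[CO2*] = α₀ × DIC = 0.003104 × 2.31 = 0.00717 mmol/kg = 7.17 μmol/kg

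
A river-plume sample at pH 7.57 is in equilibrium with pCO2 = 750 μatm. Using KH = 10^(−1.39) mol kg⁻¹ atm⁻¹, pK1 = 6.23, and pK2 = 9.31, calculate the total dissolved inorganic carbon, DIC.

[CO2*] = KH · pCO2 = 10^(−1.39) × 750×10^-6 = 3.055×10^-5 mol/kg
α₀ = 1/(1 + K1/[H⁺] + K1K2/[H⁺]²) = 1/(1 + 10^+1.34 + 10^-0.40) = 0.04296
DIC = [CO2*]/α₀ = 3.055×10^-5 / 0.04296 = 0.711 mmol/kg

DIC = 0.711 mmol/kg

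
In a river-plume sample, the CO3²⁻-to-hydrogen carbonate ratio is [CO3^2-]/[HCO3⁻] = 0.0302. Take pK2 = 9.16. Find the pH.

pH = 7.64

From K2 = [H⁺][CO3^2-]/[HCO3⁻]:  pH = pK2 + log₁₀([CO3^2-]/[HCO3⁻])
log₁₀(0.0302) = -1.520
pH = 9.16 + (-1.520) = 7.64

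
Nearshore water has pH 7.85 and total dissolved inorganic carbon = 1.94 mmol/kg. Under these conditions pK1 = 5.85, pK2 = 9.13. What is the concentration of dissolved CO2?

α₀ = 1 / (1 + K1/[H⁺] + K1K2/[H⁺]²) = 1 / (1 + 10^+2.00 + 10^+0.72)
   = 1 / (1 + 100.00 + 5.2481) = 1/106.25 = 0.009412
[CO2*] = α₀ × DIC = 0.009412 × 1.94 = 0.0183 mmol/kg = 18.3 μmol/kg

[CO2*] = 18.3 μmol/kg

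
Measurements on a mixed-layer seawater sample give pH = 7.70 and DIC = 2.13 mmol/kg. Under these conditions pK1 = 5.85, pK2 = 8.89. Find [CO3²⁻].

[CO3²⁻] = 0.127 mmol/kg

α₂ = 1 / (1 + [H⁺]/K2 + [H⁺]²/(K1K2)) = 1 / (1 + 10^+1.19 + 10^-0.66)
   = 1 / (1 + 15.488 + 0.21878) = 1/16.707 = 0.05986
[CO3²⁻] = α₂ × DIC = 0.05986 × 2.13 = 0.127 mmol/kg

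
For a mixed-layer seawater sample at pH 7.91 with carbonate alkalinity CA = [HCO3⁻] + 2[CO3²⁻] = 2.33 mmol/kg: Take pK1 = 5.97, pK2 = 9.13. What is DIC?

DIC = 2.23 mmol/kg

CA = [HCO3⁻] + 2[CO3²⁻] = (α₁ + 2α₂)·DIC
At pH 7.91: [H⁺]/K1 = 10^-1.94 = 0.011482, K2/[H⁺] = 10^-1.22 = 0.060256
α₁ = 1/(1 + 0.011482 + 0.060256) = 1/1.0717 = 0.9331; α₂ = α₁·K2/[H⁺] = 0.05622
α₁ + 2α₂ = 1.0455
DIC = CA / (α₁ + 2α₂) = 2.33 / 1.0455 = 2.23 mmol/kg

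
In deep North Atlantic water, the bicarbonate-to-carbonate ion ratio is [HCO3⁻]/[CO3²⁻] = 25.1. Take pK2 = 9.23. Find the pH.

From K2 = [H⁺][CO3²⁻]/[HCO3⁻]:  pH = pK2 − log₁₀([HCO3⁻]/[CO3²⁻])
log₁₀(25.1) = +1.400
pH = 9.23 − (+1.400) = 7.83

pH = 7.83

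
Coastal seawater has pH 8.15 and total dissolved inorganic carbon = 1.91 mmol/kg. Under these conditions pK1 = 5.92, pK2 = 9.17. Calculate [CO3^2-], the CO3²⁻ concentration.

α₂ = 1 / (1 + [H⁺]/K2 + [H⁺]²/(K1K2)) = 1 / (1 + 10^+1.02 + 10^-1.21)
   = 1 / (1 + 10.471 + 0.061660) = 1/11.533 = 0.08671
[CO3²⁻] = α₂ × DIC = 0.08671 × 1.91 = 0.166 mmol/kg

[CO3²⁻] = 0.166 mmol/kg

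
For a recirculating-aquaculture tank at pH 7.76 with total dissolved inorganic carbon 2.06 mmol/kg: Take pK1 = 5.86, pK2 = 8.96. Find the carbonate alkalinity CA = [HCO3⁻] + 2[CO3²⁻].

CA = [HCO3⁻] + 2[CO3²⁻] = (α₁ + 2α₂)·DIC
At pH 7.76: [H⁺]/K1 = 10^-1.90 = 0.012589, K2/[H⁺] = 10^-1.20 = 0.063096
α₁ = 1/(1 + 0.012589 + 0.063096) = 1/1.0757 = 0.9296; α₂ = α₁·K2/[H⁺] = 0.05866
α₁ + 2α₂ = 1.0470
CA = 1.0470 × 2.06 = 2.16 mmol/kg

CA = 2.16 mmol/kg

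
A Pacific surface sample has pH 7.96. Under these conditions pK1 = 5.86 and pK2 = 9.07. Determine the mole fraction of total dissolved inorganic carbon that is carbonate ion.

α₂ = 0.0715

α₂ = 1 / (1 + [H⁺]/K2 + [H⁺]²/(K1K2)) = 1 / (1 + 10^+1.11 + 10^-0.99)
   = 1 / (1 + 12.882 + 0.10233) = 1/13.985 = 0.07151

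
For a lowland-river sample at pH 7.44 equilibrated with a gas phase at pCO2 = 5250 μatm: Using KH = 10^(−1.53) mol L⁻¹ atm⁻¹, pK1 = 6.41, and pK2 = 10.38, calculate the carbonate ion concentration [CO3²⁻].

[CO2*] = KH · pCO2 = 10^(−1.53) × 5250×10^-6 = 1.549×10^-4 mol/L
α₀ = 1/(1 + K1/[H⁺] + K1K2/[H⁺]²) = 1/(1 + 10^+1.03 + 10^-1.91) = 0.08527
DIC = [CO2*]/α₀ = 1.549×10^-4 / 0.08527 = 1.817 mmol/L
[CO3²⁻] = α₂·DIC; α₂ = 0.001049, so [CO3²⁻] = 0.001049 × 1.817 = 0.00191 mmol/L = 1.91 μmol/L

[CO3²⁻] = 1.91 μmol/L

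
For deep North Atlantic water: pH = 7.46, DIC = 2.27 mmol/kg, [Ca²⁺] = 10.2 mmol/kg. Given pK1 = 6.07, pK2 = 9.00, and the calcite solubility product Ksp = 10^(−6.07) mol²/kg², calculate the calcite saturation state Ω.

α₂ = 1 / (1 + [H⁺]/K2 + [H⁺]²/(K1K2)) = 1 / (1 + 10^+1.54 + 10^+0.15)
   = 1 / (1 + 34.674 + 1.4125) = 1/37.086 = 0.02696
[CO3²⁻] = α₂ × DIC = 0.02696 × 2.27 = 0.06121 mmol/kg
Ksp = 10^(−6.07) = 8.511×10^-7
Ω = [Ca²⁺][CO3²⁻]/Ksp = (10.2×10^-3)(6.121×10^-5) / 8.511×10^-7 = 0.734

Ω = 0.734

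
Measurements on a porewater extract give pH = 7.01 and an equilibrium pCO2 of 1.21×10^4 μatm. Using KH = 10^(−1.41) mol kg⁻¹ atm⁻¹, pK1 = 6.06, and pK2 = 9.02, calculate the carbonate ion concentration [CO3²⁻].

[CO2*] = KH · pCO2 = 10^(−1.41) × 1.21×10^4×10^-6 = 4.707×10^-4 mol/kg
α₀ = 1/(1 + K1/[H⁺] + K1K2/[H⁺]²) = 1/(1 + 10^+0.95 + 10^-1.06) = 0.1000
DIC = [CO2*]/α₀ = 4.707×10^-4 / 0.1000 = 4.707 mmol/kg
[CO3²⁻] = α₂·DIC; α₂ = 0.008710, so [CO3²⁻] = 0.008710 × 4.707 = 0.0410 mmol/kg

[CO3²⁻] = 0.0410 mmol/kg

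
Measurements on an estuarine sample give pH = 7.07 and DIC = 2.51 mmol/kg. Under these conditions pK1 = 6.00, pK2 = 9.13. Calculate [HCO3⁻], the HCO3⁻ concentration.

α₁ = 1 / (1 + [H⁺]/K1 + K2/[H⁺]) = 1 / (1 + 10^-1.07 + 10^-2.06)
   = 1 / (1 + 0.085114 + 0.0087096) = 1/1.0938 = 0.9142
[HCO3⁻] = α₁ × DIC = 0.9142 × 2.51 = 2.29 mmol/kg

[HCO3⁻] = 2.29 mmol/kg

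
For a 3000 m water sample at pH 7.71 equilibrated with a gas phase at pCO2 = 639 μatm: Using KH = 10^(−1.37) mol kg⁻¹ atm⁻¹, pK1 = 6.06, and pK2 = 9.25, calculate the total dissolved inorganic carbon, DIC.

[CO2*] = KH · pCO2 = 10^(−1.37) × 639×10^-6 = 2.726×10^-5 mol/kg
α₀ = 1/(1 + K1/[H⁺] + K1K2/[H⁺]²) = 1/(1 + 10^+1.65 + 10^+0.11) = 0.02130
DIC = [CO2*]/α₀ = 2.726×10^-5 / 0.02130 = 1.28 mmol/kg

DIC = 1.28 mmol/kg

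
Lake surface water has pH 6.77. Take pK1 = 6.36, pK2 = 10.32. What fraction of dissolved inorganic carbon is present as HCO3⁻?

α₁ = 0.720

α₁ = 1 / (1 + [H⁺]/K1 + K2/[H⁺]) = 1 / (1 + 10^-0.41 + 10^-3.55)
   = 1 / (1 + 0.38905 + 0.00028184) = 1/1.3893 = 0.7198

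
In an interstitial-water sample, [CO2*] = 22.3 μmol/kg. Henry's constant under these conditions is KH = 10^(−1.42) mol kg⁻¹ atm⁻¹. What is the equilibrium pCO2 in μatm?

pCO2 = 587 μatm

KH = 10^(−1.42) = 3.802×10^-2 mol kg⁻¹ atm⁻¹
pCO2 = [CO2*]/KH = 22.3×10^-6 / 3.802×10^-2 = 5.87×10^-4 atm = 587 μatm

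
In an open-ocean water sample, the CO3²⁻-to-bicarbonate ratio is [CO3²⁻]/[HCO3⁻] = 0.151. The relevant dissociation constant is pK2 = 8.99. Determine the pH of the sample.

From K2 = [H⁺][CO3²⁻]/[HCO3⁻]:  pH = pK2 + log₁₀([CO3²⁻]/[HCO3⁻])
log₁₀(0.151) = -0.821
pH = 8.99 + (-0.821) = 8.17

pH = 8.17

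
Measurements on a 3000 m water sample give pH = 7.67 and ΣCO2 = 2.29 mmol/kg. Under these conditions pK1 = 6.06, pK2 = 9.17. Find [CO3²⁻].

[CO3²⁻] = 0.0686 mmol/kg

α₂ = 1 / (1 + [H⁺]/K2 + [H⁺]²/(K1K2)) = 1 / (1 + 10^+1.50 + 10^-0.11)
   = 1 / (1 + 31.623 + 0.77625) = 1/33.399 = 0.02994
[CO3²⁻] = α₂ × DIC = 0.02994 × 2.29 = 0.0686 mmol/kg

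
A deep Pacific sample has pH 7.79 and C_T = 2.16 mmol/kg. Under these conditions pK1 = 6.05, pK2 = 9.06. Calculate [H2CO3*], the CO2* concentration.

α₀ = 1 / (1 + K1/[H⁺] + K1K2/[H⁺]²) = 1 / (1 + 10^+1.74 + 10^+0.47)
   = 1 / (1 + 54.954 + 2.9512) = 1/58.905 = 0.01698
[CO2*] = α₀ × DIC = 0.01698 × 2.16 = 0.0367 mmol/kg

[CO2*] = 0.0367 mmol/kg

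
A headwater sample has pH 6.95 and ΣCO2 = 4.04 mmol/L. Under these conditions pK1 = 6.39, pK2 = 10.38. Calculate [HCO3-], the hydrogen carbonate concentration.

[HCO3⁻] = 3.17 mmol/L

α₁ = 1 / (1 + [H⁺]/K1 + K2/[H⁺]) = 1 / (1 + 10^-0.56 + 10^-3.43)
   = 1 / (1 + 0.27542 + 0.00037154) = 1/1.2758 = 0.7838
[HCO3⁻] = α₁ × DIC = 0.7838 × 4.04 = 3.17 mmol/L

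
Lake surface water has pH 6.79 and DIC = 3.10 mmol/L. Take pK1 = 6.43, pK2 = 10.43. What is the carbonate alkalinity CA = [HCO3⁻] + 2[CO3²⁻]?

CA = [HCO3⁻] + 2[CO3²⁻] = (α₁ + 2α₂)·DIC
At pH 6.79: [H⁺]/K1 = 10^-0.36 = 0.43652, K2/[H⁺] = 10^-3.64 = 0.00022909
α₁ = 1/(1 + 0.43652 + 0.00022909) = 1/1.4367 = 0.6960; α₂ = α₁·K2/[H⁺] = 0.0001594
α₁ + 2α₂ = 0.6963
CA = 0.6963 × 3.10 = 2.16 mmol/L

CA = 2.16 mmol/L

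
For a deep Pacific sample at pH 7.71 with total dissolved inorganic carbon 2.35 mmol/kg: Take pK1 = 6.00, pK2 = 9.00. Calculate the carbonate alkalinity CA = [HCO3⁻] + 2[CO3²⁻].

CA = 2.42 mmol/kg

CA = [HCO3⁻] + 2[CO3²⁻] = (α₁ + 2α₂)·DIC
At pH 7.71: [H⁺]/K1 = 10^-1.71 = 0.019498, K2/[H⁺] = 10^-1.29 = 0.051286
α₁ = 1/(1 + 0.019498 + 0.051286) = 1/1.0708 = 0.9339; α₂ = α₁·K2/[H⁺] = 0.04790
α₁ + 2α₂ = 1.0297
CA = 1.0297 × 2.35 = 2.42 mmol/kg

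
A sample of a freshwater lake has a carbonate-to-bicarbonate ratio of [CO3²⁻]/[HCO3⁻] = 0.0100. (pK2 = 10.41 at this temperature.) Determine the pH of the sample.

From K2 = [H⁺][CO3²⁻]/[HCO3⁻]:  pH = pK2 + log₁₀([CO3²⁻]/[HCO3⁻])
log₁₀(0.0100) = -2.000
pH = 10.41 + (-2.000) = 8.41

pH = 8.41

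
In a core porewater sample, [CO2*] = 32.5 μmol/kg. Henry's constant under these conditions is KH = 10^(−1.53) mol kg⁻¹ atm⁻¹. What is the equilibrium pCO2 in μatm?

pCO2 = 1100 μatm

KH = 10^(−1.53) = 2.951×10^-2 mol kg⁻¹ atm⁻¹
pCO2 = [CO2*]/KH = 32.5×10^-6 / 2.951×10^-2 = 1.10×10^-3 atm = 1100 μatm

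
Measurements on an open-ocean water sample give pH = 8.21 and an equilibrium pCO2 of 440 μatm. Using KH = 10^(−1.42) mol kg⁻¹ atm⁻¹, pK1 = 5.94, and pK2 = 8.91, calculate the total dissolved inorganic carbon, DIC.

[CO2*] = KH · pCO2 = 10^(−1.42) × 440×10^-6 = 1.673×10^-5 mol/kg
α₀ = 1/(1 + K1/[H⁺] + K1K2/[H⁺]²) = 1/(1 + 10^+2.27 + 10^+1.57) = 0.004457
DIC = [CO2*]/α₀ = 1.673×10^-5 / 0.004457 = 3.75 mmol/kg

DIC = 3.75 mmol/kg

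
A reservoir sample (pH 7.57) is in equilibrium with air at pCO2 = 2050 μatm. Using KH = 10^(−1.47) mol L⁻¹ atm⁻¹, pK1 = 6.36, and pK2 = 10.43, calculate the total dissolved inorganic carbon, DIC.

DIC = 1.20 mmol/L

[CO2*] = KH · pCO2 = 10^(−1.47) × 2050×10^-6 = 6.946×10^-5 mol/L
α₀ = 1/(1 + K1/[H⁺] + K1K2/[H⁺]²) = 1/(1 + 10^+1.21 + 10^-1.65) = 0.05800
DIC = [CO2*]/α₀ = 6.946×10^-5 / 0.05800 = 1.20 mmol/L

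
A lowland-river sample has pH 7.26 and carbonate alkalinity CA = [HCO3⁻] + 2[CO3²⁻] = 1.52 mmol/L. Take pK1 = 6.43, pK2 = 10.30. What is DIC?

CA = [HCO3⁻] + 2[CO3²⁻] = (α₁ + 2α₂)·DIC
At pH 7.26: [H⁺]/K1 = 10^-0.83 = 0.14791, K2/[H⁺] = 10^-3.04 = 0.00091201
α₁ = 1/(1 + 0.14791 + 0.00091201) = 1/1.1488 = 0.8705; α₂ = α₁·K2/[H⁺] = 0.0007939
α₁ + 2α₂ = 0.8720
DIC = CA / (α₁ + 2α₂) = 1.52 / 0.8720 = 1.74 mmol/L

DIC = 1.74 mmol/L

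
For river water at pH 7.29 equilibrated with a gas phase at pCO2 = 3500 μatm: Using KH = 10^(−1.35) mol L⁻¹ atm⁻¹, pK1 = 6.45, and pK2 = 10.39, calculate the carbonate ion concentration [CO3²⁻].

[CO2*] = KH · pCO2 = 10^(−1.35) × 3500×10^-6 = 1.563×10^-4 mol/L
α₀ = 1/(1 + K1/[H⁺] + K1K2/[H⁺]²) = 1/(1 + 10^+0.84 + 10^-2.26) = 0.1262
DIC = [CO2*]/α₀ = 1.563×10^-4 / 0.1262 = 1.239 mmol/L
[CO3²⁻] = α₂·DIC; α₂ = 0.0006935, so [CO3²⁻] = 0.0006935 × 1.239 = 0.000859 mmol/L = 0.859 μmol/L

[CO3²⁻] = 0.859 μmol/L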